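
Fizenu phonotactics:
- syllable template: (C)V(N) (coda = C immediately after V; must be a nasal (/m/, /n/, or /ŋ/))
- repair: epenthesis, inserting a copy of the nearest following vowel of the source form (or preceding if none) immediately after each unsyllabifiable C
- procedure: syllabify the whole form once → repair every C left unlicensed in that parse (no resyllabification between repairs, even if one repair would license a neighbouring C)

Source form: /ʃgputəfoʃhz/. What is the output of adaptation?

ʃuguputəfoʃohozo

Under (C)V(N), the unsyllabifiable consonants are /ʃ/, /g/, /ʃ/, /h/, /z/ (only a nasal (/m/, /n/, or /ŋ/) is licensed in coda position; onsets are limited to one consonant).
Inserting the epenthetic vowel yields /ʃ/ → /ʃu/, /g/ → /gu/, /ʃ/ → /ʃo/, /h/ → /ho/, /z/ → /zo/.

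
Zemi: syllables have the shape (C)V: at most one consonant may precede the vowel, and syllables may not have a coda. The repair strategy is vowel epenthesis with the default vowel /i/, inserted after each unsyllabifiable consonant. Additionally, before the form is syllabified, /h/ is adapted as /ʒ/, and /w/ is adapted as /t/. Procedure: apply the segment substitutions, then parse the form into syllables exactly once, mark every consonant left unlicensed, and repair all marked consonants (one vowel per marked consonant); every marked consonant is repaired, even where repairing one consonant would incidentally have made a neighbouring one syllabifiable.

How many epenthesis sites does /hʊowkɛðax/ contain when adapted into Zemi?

2

After substitution the input is /ʒʊotkɛðax/.
The unsyllabifiable consonants are /t/, /x/; each receives one epenthetic vowel.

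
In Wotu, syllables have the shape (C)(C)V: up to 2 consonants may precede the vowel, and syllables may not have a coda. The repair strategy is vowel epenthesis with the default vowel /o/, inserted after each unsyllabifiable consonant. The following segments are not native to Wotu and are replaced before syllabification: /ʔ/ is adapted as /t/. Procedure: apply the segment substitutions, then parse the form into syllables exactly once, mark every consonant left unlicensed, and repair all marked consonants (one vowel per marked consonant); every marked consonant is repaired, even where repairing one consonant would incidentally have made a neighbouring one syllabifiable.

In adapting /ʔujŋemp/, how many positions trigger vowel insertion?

After substitution the input is /tujŋemp/.
The unsyllabifiable consonants are /m/, /p/; each receives one epenthetic vowel.

2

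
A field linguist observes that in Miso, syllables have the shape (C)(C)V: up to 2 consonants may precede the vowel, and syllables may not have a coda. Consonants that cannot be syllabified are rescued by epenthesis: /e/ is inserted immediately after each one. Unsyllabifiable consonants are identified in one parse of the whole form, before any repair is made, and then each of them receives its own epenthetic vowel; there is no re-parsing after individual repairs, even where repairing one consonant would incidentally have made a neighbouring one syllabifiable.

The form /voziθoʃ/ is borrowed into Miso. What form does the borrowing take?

voziθoʃe

Under (C)(C)V, the unsyllabifiable consonants are /ʃ/ (no codas are permitted; onsets may contain at most 2 consonants).
Inserting the epenthetic vowel yields /ʃ/ → /ʃe/.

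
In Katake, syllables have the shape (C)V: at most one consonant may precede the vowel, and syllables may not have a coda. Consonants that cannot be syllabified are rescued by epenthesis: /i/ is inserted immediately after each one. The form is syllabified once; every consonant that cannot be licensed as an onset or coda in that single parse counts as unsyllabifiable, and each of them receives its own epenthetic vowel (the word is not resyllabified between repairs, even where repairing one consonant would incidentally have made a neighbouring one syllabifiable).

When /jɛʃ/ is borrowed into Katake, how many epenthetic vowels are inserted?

1

The unsyllabifiable consonants are /ʃ/; each receives one epenthetic vowel.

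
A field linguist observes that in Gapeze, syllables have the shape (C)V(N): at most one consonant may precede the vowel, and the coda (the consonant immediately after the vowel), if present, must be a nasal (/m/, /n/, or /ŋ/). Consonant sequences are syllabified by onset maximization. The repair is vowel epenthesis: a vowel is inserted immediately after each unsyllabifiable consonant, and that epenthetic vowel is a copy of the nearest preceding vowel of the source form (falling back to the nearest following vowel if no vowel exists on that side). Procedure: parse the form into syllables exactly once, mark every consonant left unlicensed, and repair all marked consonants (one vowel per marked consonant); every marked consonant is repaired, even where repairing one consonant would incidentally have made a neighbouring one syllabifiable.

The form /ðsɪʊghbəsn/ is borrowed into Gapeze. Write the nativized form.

Syllabifying with onset maximization leaves /ð/, /g/, /h/, /s/, /n/ stranded (only a nasal (/m/, /n/, or /ŋ/) is licensed in coda position; onsets are limited to one consonant).
Inserting the epenthetic vowel yields /ð/ → /ðɪ/, /g/ → /gʊ/, /h/ → /hʊ/, /s/ → /sə/, /n/ → /nə/.

ðɪsɪʊgʊhʊbəsənə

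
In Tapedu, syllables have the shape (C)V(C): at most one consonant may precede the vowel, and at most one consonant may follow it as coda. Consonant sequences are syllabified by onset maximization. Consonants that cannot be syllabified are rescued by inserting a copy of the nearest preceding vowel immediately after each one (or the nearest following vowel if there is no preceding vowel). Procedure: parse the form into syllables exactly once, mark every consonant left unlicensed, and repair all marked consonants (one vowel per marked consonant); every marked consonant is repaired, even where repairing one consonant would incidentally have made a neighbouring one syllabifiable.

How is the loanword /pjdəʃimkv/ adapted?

pəjədəʃimkivi

Under (C)V(C), the unsyllabifiable consonants are /p/, /j/, /k/, /v/ (at most one coda consonant is licensed; onsets are limited to one consonant).
Epenthesis after each stranded consonant: /p/ → /pə/, /j/ → /jə/, /k/ → /ki/, /v/ → /vi/.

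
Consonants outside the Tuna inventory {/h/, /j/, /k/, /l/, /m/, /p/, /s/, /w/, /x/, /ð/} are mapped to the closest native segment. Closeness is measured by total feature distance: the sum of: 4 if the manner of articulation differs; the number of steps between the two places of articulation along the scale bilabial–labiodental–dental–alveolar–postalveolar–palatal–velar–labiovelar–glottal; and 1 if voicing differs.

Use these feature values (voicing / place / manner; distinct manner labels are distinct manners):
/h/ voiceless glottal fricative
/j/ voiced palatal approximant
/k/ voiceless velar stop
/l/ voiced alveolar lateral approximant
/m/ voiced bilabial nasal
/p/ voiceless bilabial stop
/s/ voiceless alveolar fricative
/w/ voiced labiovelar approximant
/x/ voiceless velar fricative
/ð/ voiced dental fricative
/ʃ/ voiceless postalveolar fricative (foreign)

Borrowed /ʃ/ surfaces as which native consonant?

/s/ is closest: same manner (fricative), place distance 1 (postalveolar→alveolar), same voicing; total 1. Next closest is /x/ at distance 2.

s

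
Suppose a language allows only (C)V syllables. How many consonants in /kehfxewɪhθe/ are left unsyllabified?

The consonants /h/, /f/, /h/ cannot be parsed into a legal (C)V syllable (no codas are permitted; onsets are limited to one consonant).

3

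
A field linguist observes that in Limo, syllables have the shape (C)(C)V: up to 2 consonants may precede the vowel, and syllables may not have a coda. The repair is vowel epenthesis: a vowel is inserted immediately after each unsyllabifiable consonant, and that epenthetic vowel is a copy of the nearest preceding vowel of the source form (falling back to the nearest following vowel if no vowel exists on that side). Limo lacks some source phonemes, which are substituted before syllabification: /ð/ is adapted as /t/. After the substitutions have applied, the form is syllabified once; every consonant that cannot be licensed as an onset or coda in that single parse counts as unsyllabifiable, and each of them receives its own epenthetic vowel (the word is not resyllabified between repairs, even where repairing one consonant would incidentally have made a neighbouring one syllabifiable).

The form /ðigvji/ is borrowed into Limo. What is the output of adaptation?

Substitution: /ð/ → /t/, giving /tigvji/.
Syllabifying with onset maximization leaves /g/ stranded (no codas are permitted; onsets may contain at most 2 consonants).
Each unlicensed consonant becomes the onset of a new syllable: /g/ → /gi/.

tigivji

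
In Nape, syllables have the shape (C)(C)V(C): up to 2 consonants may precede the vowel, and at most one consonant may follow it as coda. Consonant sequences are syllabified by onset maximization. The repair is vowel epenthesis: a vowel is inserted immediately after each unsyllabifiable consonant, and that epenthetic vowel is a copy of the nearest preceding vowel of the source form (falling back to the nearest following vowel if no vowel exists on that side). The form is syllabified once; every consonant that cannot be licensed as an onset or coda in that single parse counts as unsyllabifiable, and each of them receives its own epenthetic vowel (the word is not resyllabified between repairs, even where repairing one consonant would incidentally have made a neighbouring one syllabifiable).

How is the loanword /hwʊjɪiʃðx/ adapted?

hwʊjɪiʃðixi

Under (C)(C)V(C), the unsyllabifiable consonants are /ð/, /x/ (at most one coda consonant is licensed; onsets may contain at most 2 consonants).
Each unlicensed consonant becomes the onset of a new syllable: /ð/ → /ði/, /x/ → /xi/.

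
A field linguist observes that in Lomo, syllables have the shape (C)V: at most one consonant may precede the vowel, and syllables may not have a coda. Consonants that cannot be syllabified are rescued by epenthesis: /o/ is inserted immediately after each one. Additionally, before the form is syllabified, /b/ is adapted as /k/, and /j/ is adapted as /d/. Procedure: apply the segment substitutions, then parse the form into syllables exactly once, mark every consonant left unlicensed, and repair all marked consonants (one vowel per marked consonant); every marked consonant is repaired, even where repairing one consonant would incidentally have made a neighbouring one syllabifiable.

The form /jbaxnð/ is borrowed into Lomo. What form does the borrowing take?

dokaxonoðo

Substitution: /j/ → /d/, /b/ → /k/, giving /dkaxnð/.
Syllabifying with onset maximization leaves /d/, /x/, /n/, /ð/ stranded (no codas are permitted; onsets are limited to one consonant).
Inserting the epenthetic vowel yields /d/ → /do/, /x/ → /xo/, /n/ → /no/, /ð/ → /ðo/.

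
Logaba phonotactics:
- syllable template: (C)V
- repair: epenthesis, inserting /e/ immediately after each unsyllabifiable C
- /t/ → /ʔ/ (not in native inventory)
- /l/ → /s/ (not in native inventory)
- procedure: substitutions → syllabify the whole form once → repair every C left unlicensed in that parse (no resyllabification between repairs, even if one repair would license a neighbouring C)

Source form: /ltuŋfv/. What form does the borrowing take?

seʔuŋefeve

Substitution: /l/ → /s/, /t/ → /ʔ/, giving /sʔuŋfv/.
The consonants /s/, /ŋ/, /f/, /v/ cannot be parsed into a legal (C)V syllable (no codas are permitted; onsets are limited to one consonant).
Inserting the epenthetic vowel yields /s/ → /se/, /ŋ/ → /ŋe/, /f/ → /fe/, /v/ → /ve/.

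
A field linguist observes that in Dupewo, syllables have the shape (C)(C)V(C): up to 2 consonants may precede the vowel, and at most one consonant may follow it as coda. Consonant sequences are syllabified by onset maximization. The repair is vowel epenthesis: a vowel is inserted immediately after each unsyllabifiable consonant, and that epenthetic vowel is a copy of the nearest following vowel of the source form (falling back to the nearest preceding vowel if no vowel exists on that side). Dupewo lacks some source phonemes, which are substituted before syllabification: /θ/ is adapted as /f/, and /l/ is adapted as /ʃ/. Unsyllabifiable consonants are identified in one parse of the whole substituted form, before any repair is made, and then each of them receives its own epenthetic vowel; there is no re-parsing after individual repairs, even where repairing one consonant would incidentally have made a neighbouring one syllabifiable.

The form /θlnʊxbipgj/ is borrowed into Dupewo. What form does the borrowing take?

Substitution: /θ/ → /f/, /l/ → /ʃ/, giving /fʃnʊxbipgj/.
Under (C)(C)V(C), the unsyllabifiable consonants are /f/, /g/, /j/ (at most one coda consonant is licensed; onsets may contain at most 2 consonants).
Inserting the epenthetic vowel yields /f/ → /fʊ/, /g/ → /gi/, /j/ → /ji/.

fʊʃnʊxbipgiji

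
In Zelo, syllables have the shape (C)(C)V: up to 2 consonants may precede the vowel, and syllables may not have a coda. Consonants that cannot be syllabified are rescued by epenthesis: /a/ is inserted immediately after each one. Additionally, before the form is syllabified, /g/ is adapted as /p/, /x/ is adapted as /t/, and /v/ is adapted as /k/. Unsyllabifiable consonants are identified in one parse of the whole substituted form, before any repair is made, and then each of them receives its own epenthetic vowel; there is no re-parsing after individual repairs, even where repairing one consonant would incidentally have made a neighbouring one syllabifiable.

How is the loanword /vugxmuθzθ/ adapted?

kupatmuθazaθa

Substitution: /v/ → /k/, /g/ → /p/, /x/ → /t/, giving /kuptmuθzθ/.
Syllabifying with onset maximization leaves /p/, /θ/, /z/, /θ/ stranded (no codas are permitted; onsets may contain at most 2 consonants).
Each unlicensed consonant becomes the onset of a new syllable: /p/ → /pa/, /θ/ → /θa/, /z/ → /za/, /θ/ → /θa/.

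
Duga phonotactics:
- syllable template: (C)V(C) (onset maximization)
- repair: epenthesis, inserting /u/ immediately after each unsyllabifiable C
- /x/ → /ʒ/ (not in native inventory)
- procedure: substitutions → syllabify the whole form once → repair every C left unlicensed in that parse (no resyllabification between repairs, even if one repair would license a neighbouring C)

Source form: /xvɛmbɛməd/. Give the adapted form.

Substitution: /x/ → /ʒ/, giving /ʒvɛmbɛməd/.
Syllabifying with onset maximization leaves /ʒ/ stranded (at most one coda consonant is licensed; onsets are limited to one consonant).
Each unlicensed consonant becomes the onset of a new syllable: /ʒ/ → /ʒu/.

ʒuvɛmbɛməd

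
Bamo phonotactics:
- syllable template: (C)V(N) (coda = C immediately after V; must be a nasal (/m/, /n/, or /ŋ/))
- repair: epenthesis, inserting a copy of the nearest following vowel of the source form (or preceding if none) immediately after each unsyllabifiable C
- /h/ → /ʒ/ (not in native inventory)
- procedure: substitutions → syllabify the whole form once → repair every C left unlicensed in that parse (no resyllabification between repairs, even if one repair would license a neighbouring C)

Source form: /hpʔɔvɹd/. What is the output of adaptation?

ʒɔpɔʔɔvɔɹɔdɔ

Substitution: /h/ → /ʒ/, giving /ʒpʔɔvɹd/.
The consonants /ʒ/, /p/, /v/, /ɹ/, /d/ cannot be parsed into a legal (C)V(N) syllable (only a nasal (/m/, /n/, or /ŋ/) is licensed in coda position; onsets are limited to one consonant).
Inserting the epenthetic vowel yields /ʒ/ → /ʒɔ/, /p/ → /pɔ/, /v/ → /vɔ/, /ɹ/ → /ɹɔ/, /d/ → /dɔ/.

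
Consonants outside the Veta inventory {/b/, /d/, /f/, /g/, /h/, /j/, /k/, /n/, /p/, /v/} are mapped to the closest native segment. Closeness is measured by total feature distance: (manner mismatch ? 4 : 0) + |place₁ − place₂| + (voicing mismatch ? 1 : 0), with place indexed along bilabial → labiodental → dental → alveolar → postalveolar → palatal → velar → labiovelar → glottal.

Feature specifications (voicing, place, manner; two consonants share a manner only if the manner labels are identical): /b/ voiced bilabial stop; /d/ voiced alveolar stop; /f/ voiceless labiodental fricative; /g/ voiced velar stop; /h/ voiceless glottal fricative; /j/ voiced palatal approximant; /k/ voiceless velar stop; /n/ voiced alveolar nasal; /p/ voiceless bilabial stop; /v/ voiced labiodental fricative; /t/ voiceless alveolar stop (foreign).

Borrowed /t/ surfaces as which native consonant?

/d/ is closest: same manner (stop), place distance 0 (alveolar→alveolar), voicing differs (+1); total 1. Next closest is /k/ at distance 3.

d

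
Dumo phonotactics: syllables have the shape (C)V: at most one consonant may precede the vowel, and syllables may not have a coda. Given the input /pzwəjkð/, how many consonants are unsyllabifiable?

Under (C)V, the unsyllabifiable consonants are /p/, /z/, /j/, /k/, /ð/ (no codas are permitted; onsets are limited to one consonant).

5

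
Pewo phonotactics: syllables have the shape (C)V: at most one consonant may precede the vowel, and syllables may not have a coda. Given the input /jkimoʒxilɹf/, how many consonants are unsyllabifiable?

Under (C)V, the unsyllabifiable consonants are /j/, /ʒ/, /l/, /ɹ/, /f/ (no codas are permitted; onsets are limited to one consonant).

5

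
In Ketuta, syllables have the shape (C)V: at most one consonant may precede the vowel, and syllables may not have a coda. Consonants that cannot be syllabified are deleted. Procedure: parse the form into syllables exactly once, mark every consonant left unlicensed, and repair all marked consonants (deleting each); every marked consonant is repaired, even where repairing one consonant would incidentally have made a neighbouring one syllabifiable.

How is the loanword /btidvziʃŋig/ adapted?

tiziŋi

Under (C)V, the unsyllabifiable consonants are /b/, /d/, /v/, /ʃ/, /g/ (no codas are permitted; onsets are limited to one consonant).
Each unlicensed consonant is deleted: /b/, /d/, /v/, /ʃ/, /g/.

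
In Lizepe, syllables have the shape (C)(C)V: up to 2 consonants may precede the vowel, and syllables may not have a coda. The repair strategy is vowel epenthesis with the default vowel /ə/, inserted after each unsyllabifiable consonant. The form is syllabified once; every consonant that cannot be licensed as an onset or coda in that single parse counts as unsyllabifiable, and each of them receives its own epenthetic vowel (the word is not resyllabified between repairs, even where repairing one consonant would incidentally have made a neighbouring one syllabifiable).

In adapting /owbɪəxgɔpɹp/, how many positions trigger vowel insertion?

3

The unsyllabifiable consonants are /p/, /ɹ/, /p/; each receives one epenthetic vowel.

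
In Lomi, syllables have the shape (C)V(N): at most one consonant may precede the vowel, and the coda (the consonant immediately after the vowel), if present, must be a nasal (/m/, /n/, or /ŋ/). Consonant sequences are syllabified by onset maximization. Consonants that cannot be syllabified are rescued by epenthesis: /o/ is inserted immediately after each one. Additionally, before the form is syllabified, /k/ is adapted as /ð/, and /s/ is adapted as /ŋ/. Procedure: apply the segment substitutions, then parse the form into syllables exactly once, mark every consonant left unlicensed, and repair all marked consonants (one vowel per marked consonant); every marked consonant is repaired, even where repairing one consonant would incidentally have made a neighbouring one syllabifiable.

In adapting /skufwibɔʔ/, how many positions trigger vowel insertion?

3

After substitution the input is /ŋðufwibɔʔ/.
The unsyllabifiable consonants are /ŋ/, /f/, /ʔ/; each receives one epenthetic vowel.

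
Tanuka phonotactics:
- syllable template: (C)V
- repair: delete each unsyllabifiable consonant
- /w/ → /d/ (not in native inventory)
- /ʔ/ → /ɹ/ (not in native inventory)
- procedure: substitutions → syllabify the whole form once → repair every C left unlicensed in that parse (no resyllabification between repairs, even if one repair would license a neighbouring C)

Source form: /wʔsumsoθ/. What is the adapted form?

suso

Substitution: /w/ → /d/, /ʔ/ → /ɹ/, giving /dɹsumsoθ/.
The consonants /d/, /ɹ/, /m/, /θ/ cannot be parsed into a legal (C)V syllable (no codas are permitted; onsets are limited to one consonant).
Deleting the stranded consonants removes /d/, /ɹ/, /m/, /θ/.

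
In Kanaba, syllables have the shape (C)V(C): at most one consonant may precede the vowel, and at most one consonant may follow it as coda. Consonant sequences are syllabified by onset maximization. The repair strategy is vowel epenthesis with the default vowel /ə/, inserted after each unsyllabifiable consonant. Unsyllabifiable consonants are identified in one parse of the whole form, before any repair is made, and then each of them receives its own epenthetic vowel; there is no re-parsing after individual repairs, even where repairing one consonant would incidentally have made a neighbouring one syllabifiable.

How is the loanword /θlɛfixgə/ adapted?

Syllabifying with onset maximization leaves /θ/ stranded (at most one coda consonant is licensed; onsets are limited to one consonant).
Inserting the epenthetic vowel yields /θ/ → /θə/.

θəlɛfixgə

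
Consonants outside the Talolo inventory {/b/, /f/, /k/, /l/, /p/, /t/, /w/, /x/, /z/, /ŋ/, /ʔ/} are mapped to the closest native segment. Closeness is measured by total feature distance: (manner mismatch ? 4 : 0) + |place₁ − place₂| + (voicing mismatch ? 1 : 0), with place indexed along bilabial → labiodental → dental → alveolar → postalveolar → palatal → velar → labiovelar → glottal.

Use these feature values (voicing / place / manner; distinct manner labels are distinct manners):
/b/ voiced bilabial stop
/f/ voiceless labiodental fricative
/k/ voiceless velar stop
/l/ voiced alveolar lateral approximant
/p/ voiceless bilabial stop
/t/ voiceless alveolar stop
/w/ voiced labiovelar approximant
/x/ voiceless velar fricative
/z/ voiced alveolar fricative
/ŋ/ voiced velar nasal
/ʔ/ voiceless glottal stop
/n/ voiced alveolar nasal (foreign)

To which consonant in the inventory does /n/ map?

/ŋ/ is closest: same manner (nasal), place distance 3 (alveolar→velar), same voicing; total 3. Next closest is /l/ at distance 4.

ŋ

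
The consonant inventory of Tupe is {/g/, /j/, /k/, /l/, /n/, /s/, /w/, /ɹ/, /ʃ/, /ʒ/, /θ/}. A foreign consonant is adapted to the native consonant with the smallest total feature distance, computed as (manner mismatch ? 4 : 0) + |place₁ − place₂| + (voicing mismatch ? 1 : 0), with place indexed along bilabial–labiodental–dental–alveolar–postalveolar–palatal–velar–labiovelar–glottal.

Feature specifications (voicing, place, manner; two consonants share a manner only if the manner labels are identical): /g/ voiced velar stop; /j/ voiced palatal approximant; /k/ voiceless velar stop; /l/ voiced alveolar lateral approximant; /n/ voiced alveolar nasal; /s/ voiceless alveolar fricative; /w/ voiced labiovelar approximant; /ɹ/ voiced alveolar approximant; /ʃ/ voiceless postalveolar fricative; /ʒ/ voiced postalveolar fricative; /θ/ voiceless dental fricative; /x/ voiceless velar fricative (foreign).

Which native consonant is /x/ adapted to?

ʃ

/ʃ/ is closest: same manner (fricative), place distance 2 (velar→postalveolar), same voicing; total 2. Next closest is /s/ at distance 3.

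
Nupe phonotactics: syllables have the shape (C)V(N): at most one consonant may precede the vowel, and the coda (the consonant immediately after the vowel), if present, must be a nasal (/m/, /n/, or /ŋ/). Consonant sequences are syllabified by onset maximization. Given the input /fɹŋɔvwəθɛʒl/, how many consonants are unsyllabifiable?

The consonants /f/, /ɹ/, /v/, /ʒ/, /l/ cannot be parsed into a legal (C)V(N) syllable (only a nasal (/m/, /n/, or /ŋ/) is licensed in coda position; onsets are limited to one consonant).

5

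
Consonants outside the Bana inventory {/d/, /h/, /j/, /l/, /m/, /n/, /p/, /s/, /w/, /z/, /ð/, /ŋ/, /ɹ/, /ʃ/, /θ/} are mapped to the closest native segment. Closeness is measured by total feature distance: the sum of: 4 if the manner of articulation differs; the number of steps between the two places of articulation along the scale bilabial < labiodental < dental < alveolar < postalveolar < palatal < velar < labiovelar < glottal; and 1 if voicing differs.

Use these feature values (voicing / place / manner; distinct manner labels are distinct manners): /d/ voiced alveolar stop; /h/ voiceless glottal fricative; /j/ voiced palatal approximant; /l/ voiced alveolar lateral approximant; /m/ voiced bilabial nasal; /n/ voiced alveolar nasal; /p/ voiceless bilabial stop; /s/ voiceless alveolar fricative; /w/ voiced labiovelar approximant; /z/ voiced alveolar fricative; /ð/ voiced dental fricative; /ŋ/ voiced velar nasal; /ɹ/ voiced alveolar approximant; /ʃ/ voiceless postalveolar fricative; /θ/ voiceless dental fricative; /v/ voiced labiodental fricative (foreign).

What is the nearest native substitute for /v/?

ð

/ð/ is closest: same manner (fricative), place distance 1 (labiodental→dental), same voicing; total 1. Next closest is /z/ at distance 2.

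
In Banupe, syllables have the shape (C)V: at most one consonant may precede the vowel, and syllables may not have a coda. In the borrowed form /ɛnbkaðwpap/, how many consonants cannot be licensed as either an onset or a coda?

5

Under (C)V, the unsyllabifiable consonants are /n/, /b/, /ð/, /w/, /p/ (no codas are permitted; onsets are limited to one consonant).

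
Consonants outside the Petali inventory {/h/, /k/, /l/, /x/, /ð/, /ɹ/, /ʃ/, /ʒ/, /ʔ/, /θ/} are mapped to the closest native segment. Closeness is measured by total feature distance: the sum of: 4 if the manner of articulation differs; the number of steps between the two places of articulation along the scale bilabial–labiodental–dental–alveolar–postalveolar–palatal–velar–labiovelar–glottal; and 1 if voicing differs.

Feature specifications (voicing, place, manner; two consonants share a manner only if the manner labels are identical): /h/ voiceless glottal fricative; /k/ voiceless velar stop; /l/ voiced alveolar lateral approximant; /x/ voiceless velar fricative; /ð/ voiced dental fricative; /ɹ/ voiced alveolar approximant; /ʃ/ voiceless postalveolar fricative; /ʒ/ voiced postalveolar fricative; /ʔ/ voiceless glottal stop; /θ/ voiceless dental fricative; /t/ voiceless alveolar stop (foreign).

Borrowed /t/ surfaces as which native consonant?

k

/k/ is closest: same manner (stop), place distance 3 (alveolar→velar), same voicing; total 3. Next closest is /l/ at distance 5.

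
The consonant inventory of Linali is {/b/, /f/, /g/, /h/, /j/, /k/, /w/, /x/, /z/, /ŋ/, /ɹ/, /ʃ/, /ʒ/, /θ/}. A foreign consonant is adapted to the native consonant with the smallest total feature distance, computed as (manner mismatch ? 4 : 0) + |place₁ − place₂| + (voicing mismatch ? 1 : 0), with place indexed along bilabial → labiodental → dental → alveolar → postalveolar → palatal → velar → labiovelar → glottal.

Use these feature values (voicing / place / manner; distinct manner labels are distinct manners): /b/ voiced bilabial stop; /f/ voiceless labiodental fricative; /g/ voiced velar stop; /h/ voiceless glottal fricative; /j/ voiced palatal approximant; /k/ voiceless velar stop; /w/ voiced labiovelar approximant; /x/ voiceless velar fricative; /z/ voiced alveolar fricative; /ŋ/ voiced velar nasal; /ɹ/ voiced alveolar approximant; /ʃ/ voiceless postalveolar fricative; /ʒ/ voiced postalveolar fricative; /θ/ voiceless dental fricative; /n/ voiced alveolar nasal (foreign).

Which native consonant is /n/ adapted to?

/ŋ/ is closest: same manner (nasal), place distance 3 (alveolar→velar), same voicing; total 3. Next closest is /z/ at distance 4.

ŋ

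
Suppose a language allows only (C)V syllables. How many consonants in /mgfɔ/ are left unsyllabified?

2

Syllabifying with onset maximization leaves /m/, /g/ stranded (no codas are permitted; onsets are limited to one consonant).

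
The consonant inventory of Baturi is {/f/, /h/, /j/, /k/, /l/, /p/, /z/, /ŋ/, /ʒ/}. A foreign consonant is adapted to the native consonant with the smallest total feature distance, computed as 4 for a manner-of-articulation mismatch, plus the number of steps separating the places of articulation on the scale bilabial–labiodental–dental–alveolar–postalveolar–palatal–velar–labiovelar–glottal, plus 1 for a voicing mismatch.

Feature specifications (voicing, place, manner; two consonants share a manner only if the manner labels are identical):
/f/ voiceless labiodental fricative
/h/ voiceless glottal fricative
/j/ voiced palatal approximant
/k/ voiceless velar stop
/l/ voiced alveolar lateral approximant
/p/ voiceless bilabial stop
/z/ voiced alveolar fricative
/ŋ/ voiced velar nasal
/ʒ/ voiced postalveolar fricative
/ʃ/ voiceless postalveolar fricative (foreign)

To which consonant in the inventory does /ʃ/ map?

ʒ

/ʒ/ is closest: same manner (fricative), place distance 0 (postalveolar→postalveolar), voicing differs (+1); total 1. Next closest is /z/ at distance 2.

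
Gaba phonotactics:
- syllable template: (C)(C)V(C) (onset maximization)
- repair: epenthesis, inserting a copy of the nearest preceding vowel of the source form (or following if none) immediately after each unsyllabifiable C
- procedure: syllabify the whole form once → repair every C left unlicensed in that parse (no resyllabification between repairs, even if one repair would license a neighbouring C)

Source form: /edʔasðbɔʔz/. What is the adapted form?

The consonants /z/ cannot be parsed into a legal (C)(C)V(C) syllable (at most one coda consonant is licensed; onsets may contain at most 2 consonants).
Inserting the epenthetic vowel yields /z/ → /zɔ/.

edʔasðbɔʔzɔ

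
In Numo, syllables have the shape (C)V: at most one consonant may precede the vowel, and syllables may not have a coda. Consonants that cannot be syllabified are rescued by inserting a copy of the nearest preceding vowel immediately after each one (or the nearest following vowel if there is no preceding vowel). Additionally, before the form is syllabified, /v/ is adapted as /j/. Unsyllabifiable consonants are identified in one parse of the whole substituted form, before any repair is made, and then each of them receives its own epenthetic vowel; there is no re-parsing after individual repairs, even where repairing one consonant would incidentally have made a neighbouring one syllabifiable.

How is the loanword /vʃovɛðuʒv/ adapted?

joʃojɛðuʒuju

Substitution: /v/ → /j/, giving /jʃojɛðuʒj/.
Syllabifying with onset maximization leaves /j/, /ʒ/, /j/ stranded (no codas are permitted; onsets are limited to one consonant).
Epenthesis after each stranded consonant: /j/ → /jo/, /ʒ/ → /ʒu/, /j/ → /ju/.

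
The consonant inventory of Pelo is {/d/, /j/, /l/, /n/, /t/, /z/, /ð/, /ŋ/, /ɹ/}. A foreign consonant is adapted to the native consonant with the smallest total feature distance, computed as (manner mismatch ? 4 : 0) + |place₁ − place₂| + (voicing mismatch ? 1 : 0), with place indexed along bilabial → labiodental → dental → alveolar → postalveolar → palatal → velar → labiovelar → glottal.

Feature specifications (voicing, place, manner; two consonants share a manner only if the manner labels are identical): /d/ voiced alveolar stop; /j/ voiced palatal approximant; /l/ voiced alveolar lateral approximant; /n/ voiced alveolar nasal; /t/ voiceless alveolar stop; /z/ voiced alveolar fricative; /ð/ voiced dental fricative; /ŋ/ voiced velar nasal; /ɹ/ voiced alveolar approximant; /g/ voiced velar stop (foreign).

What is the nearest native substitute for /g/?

d

/d/ is closest: same manner (stop), place distance 3 (velar→alveolar), same voicing; total 3. Next closest is /t/ at distance 4.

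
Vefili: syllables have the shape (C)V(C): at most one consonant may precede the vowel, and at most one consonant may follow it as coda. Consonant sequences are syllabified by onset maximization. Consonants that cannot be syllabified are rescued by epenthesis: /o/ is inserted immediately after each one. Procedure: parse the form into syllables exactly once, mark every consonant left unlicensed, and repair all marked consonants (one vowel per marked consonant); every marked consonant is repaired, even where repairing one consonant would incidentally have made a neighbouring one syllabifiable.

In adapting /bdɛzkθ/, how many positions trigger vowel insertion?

3

The unsyllabifiable consonants are /b/, /k/, /θ/; each receives one epenthetic vowel.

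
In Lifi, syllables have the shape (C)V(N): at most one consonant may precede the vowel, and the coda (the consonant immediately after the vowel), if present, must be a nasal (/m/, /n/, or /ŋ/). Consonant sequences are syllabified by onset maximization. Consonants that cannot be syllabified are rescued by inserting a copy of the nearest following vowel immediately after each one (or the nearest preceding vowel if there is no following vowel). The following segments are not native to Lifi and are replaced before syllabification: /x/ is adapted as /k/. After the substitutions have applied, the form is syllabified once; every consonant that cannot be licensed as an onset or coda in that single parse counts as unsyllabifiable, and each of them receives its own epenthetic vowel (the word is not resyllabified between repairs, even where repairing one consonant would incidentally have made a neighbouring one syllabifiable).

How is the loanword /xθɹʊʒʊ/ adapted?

Substitution: /x/ → /k/, giving /kθɹʊʒʊ/.
Under (C)V(N), the unsyllabifiable consonants are /k/, /θ/ (only a nasal (/m/, /n/, or /ŋ/) is licensed in coda position; onsets are limited to one consonant).
Each unlicensed consonant becomes the onset of a new syllable: /k/ → /kʊ/, /θ/ → /θʊ/.

kʊθʊɹʊʒʊ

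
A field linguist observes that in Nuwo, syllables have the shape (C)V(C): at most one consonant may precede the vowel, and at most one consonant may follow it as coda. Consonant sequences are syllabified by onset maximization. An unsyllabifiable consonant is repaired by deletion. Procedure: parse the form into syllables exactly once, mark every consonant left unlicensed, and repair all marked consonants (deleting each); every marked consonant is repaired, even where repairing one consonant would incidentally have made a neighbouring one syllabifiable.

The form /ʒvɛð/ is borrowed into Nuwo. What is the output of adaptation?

Syllabifying with onset maximization leaves /ʒ/ stranded (at most one coda consonant is licensed; onsets are limited to one consonant).
Each unlicensed consonant is deleted: /ʒ/.

vɛð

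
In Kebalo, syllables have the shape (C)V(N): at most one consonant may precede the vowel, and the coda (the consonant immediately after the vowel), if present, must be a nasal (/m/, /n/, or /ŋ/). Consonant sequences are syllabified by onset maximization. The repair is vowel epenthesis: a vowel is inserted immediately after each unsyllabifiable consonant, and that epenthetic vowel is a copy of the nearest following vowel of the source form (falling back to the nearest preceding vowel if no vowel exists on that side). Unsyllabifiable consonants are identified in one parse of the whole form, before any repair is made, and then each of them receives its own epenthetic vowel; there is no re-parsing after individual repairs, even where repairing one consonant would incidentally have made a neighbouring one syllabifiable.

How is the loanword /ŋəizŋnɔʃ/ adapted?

Under (C)V(N), the unsyllabifiable consonants are /z/, /ŋ/, /ʃ/ (only a nasal (/m/, /n/, or /ŋ/) is licensed in coda position; onsets are limited to one consonant).
Epenthesis after each stranded consonant: /z/ → /zɔ/, /ŋ/ → /ŋɔ/, /ʃ/ → /ʃɔ/.

ŋəizɔŋɔnɔʃɔ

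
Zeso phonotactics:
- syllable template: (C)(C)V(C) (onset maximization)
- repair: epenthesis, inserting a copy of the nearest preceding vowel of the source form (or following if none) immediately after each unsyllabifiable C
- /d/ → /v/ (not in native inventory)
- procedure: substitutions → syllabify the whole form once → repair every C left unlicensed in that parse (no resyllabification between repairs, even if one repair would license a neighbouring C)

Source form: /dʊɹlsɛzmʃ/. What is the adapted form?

vʊɹlsɛzmɛʃɛ

Substitution: /d/ → /v/, giving /vʊɹlsɛzmʃ/.
The consonants /m/, /ʃ/ cannot be parsed into a legal (C)(C)V(C) syllable (at most one coda consonant is licensed; onsets may contain at most 2 consonants).
Epenthesis after each stranded consonant: /m/ → /mɛ/, /ʃ/ → /ʃɛ/.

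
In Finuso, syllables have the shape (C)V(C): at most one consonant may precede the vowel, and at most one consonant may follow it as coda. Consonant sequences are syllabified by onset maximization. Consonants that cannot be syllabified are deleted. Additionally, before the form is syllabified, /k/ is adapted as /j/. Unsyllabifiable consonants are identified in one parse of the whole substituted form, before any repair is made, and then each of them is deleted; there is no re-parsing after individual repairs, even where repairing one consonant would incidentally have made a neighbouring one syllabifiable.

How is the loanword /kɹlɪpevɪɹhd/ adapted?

Substitution: /k/ → /j/, giving /jɹlɪpevɪɹhd/.
Syllabifying with onset maximization leaves /j/, /ɹ/, /h/, /d/ stranded (at most one coda consonant is licensed; onsets are limited to one consonant).
Deletion applies to /j/, /ɹ/, /h/, /d/.

lɪpevɪɹ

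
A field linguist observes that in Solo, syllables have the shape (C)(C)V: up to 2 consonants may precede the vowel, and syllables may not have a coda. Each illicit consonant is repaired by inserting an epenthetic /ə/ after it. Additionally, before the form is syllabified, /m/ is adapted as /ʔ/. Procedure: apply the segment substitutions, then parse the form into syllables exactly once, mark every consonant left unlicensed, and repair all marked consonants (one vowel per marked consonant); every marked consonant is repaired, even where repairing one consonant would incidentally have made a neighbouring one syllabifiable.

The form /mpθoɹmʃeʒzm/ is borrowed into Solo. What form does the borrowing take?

Substitution: /m/ → /ʔ/, giving /ʔpθoɹʔʃeʒzʔ/.
Syllabifying with onset maximization leaves /ʔ/, /ɹ/, /ʒ/, /z/, /ʔ/ stranded (no codas are permitted; onsets may contain at most 2 consonants).
Inserting the epenthetic vowel yields /ʔ/ → /ʔə/, /ɹ/ → /ɹə/, /ʒ/ → /ʒə/, /z/ → /zə/, /ʔ/ → /ʔə/.

ʔəpθoɹəʔʃeʒəzəʔə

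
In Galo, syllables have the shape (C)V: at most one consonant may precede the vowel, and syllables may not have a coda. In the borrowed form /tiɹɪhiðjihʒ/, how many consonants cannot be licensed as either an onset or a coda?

Syllabifying with onset maximization leaves /ð/, /h/, /ʒ/ stranded (no codas are permitted; onsets are limited to one consonant).

3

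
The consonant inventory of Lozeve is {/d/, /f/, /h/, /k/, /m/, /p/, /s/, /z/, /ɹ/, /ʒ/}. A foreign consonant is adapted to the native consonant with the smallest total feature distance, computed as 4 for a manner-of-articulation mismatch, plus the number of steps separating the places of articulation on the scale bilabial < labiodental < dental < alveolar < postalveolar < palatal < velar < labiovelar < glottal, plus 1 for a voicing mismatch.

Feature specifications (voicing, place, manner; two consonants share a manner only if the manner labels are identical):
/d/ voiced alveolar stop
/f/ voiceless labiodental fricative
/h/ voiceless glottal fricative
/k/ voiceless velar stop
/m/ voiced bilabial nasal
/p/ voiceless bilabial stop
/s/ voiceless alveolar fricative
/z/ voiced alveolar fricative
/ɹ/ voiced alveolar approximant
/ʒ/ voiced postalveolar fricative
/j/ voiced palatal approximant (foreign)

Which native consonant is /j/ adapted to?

/ɹ/ is closest: same manner (approximant), place distance 2 (palatal→alveolar), same voicing; total 2. Next closest is /ʒ/ at distance 5.

ɹ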